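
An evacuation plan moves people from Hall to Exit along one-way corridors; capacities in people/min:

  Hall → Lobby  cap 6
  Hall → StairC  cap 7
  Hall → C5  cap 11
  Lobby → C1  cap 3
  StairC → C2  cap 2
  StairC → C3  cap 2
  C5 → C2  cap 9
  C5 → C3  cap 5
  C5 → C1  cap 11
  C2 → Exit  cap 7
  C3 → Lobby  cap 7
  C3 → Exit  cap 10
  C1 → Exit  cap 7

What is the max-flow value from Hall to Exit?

18

Augment Hall→Lobby→C1→Exit: bottleneck 3, flow now 3.
Augment Hall→StairC→C2→Exit: bottleneck 2, flow now 5.
Augment Hall→StairC→C3→Exit: bottleneck 2, flow now 7.
Augment Hall→C5→C2→Exit: bottleneck 5, flow now 12.
Augment Hall→C5→C3→Exit: bottleneck 5, flow now 17.
Augment Hall→C5→C1→Exit: bottleneck 1, flow now 18.
No augmenting path remains; maximum flow = 18.
In the residual graph, reachable from Hall: {Hall, Lobby, StairC}.
Min-cut edges: Hall→C5 (11), Lobby→C1 (3), StairC→C2 (2), StairC→C3 (2); capacity 11 + 3 + 2 + 2 = 18.
This cut is saturated, so no flow can exceed 18.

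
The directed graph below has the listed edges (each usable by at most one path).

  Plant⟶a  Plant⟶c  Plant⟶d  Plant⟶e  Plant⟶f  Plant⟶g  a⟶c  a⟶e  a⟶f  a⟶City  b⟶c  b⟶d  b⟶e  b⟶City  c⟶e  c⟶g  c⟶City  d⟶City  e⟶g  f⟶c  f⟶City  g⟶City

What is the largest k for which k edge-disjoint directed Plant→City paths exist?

Assign every edge capacity 1; by Menger, the answer equals the max flow.
Path Plant→a→City (+1); total 1.
Path Plant→c→City (+1); total 2.
Path Plant→d→City (+1); total 3.
Path Plant→f→City (+1); total 4.
Path Plant→g→City (+1); total 5.
No residual Plant→City path; max flow = 5.
Certifying cut of size 5: {Plant→a, Plant→c, Plant→d, Plant→f, g→City}.

5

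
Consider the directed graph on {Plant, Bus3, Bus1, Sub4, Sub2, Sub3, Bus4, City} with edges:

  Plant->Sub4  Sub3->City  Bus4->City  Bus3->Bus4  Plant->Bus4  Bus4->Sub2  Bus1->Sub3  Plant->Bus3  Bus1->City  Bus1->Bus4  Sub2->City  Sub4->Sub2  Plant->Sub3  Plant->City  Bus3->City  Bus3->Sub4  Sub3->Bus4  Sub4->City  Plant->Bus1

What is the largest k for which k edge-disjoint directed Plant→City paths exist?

Assign every edge capacity 1; by Menger, the answer equals the max flow.
Path Plant→City (+1); total 1.
Path Plant→Bus3→City (+1); total 2.
Path Plant→Bus1→City (+1); total 3.
Path Plant→Sub4→City (+1); total 4.
Path Plant→Sub3→City (+1); total 5.
Path Plant→Bus4→City (+1); total 6.
No residual Plant→City path; max flow = 6.
Certifying cut of size 6: {Plant→Bus1, Plant→Bus3, Plant→Bus4, Plant→City, Plant→Sub3, Plant→Sub4}.

6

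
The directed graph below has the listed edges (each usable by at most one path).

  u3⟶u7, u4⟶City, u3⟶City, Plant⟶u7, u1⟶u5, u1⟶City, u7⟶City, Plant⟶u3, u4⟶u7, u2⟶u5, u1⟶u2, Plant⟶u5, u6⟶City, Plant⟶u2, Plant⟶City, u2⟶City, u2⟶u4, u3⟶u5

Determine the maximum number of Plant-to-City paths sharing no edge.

Assign every edge capacity 1; by Menger, the answer equals the max flow.
Path Plant→City (+1); total 1.
Path Plant→u2→City (+1); total 2.
Path Plant→u3→City (+1); total 3.
Path Plant→u7→City (+1); total 4.
No residual Plant→City path; max flow = 4.
Certifying cut of size 4: {Plant→City, Plant→u2, Plant→u3, Plant→u7}.

4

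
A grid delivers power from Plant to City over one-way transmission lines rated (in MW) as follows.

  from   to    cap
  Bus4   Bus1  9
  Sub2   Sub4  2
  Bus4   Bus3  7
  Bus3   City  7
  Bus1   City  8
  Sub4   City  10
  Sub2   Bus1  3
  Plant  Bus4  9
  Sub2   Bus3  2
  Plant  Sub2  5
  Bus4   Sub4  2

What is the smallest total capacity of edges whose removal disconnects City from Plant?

14

Augment Plant→Bus4→Bus1→City: bottleneck 8, flow now 8.
Augment Plant→Bus4→Sub4→City: bottleneck 1, flow now 9.
Augment Plant→Sub2→Sub4→City: bottleneck 2, flow now 11.
Augment Plant→Sub2→Bus3→City: bottleneck 2, flow now 13.
Augment Plant→Sub2→Bus1→Bus4→Sub4→City: bottleneck 1, flow now 14. (uses reverse residual edge)
No augmenting path remains; maximum flow = 14.
By max-flow min-cut, the minimum cut capacity equals the max flow.
In the residual graph, reachable from Plant: {Plant}.
Min-cut edges: Plant→Bus4 (9), Plant→Sub2 (5); capacity 9 + 5 = 14.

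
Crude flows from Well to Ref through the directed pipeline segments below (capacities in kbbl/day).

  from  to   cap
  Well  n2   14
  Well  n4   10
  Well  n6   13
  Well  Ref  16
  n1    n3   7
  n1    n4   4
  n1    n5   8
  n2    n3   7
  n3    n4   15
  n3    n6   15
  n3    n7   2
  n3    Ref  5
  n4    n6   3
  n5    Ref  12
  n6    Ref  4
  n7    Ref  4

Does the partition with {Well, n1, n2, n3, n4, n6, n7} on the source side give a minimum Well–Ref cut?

Given cut capacity: 16 + 8 + 5 + 4 + 4 = 37.
Augment Well→Ref: bottleneck 16, flow now 16.
Augment Well→n6→Ref: bottleneck 4, flow now 20.
Augment Well→n2→n3→Ref: bottleneck 5, flow now 25.
Augment Well→n2→n3→n7→Ref: bottleneck 2, flow now 27.
No augmenting path remains; maximum flow = 27.
In the residual graph, reachable from Well: {Well, n2, n4, n6}.
Min-cut edges: Well→Ref (16), n2→n3 (7), n6→Ref (4); capacity 16 + 7 + 4 = 27.
Cut capacity 37 exceeds the max flow 27, so it is not minimum.

No — its capacity is 37, but the minimum cut has capacity 27.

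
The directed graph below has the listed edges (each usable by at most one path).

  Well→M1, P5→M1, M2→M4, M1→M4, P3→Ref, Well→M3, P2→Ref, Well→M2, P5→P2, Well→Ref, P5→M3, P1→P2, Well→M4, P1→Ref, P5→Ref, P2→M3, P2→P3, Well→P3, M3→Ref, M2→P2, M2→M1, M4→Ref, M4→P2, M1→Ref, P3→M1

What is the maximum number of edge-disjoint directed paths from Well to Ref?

Assign every edge capacity 1; by Menger, the answer equals the max flow.
Path Well→Ref (+1); total 1.
Path Well→P3→Ref (+1); total 2.
Path Well→M1→Ref (+1); total 3.
Path Well→M4→Ref (+1); total 4.
Path Well→M3→Ref (+1); total 5.
Path Well→M2→P2→Ref (+1); total 6.
No residual Well→Ref path; max flow = 6.
Certifying cut of size 6: {Well→M1, Well→M2, Well→M3, Well→M4, Well→P3, Well→Ref}.

6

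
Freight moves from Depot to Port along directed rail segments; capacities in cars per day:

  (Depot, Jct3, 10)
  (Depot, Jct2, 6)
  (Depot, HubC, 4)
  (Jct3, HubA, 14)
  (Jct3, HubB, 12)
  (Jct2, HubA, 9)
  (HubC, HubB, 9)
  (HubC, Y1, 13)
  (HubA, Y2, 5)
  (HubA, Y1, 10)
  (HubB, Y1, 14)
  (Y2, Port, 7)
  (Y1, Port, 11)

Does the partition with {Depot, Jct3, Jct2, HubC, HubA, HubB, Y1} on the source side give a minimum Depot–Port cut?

Yes — it is a minimum cut (capacity 16).

Given cut capacity: 5 + 11 = 16.
Augment Depot→HubC→Y1→Port: bottleneck 4, flow now 4.
Augment Depot→Jct3→HubA→Y2→Port: bottleneck 5, flow now 9.
Augment Depot→Jct3→HubA→Y1→Port: bottleneck 5, flow now 14.
Augment Depot→Jct2→HubA→Y1→Port: bottleneck 2, flow now 16.
No augmenting path remains; maximum flow = 16.
Cut capacity 16 equals the max flow, so it is a minimum cut.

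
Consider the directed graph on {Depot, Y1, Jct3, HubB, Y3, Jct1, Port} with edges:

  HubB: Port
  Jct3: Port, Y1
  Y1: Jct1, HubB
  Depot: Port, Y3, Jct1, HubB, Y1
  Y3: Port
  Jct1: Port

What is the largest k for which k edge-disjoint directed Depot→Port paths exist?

4

Assign every edge capacity 1; by Menger, the answer equals the max flow.
Path Depot→Port (+1); total 1.
Path Depot→HubB→Port (+1); total 2.
Path Depot→Y3→Port (+1); total 3.
Path Depot→Jct1→Port (+1); total 4.
No residual Depot→Port path; max flow = 4.
Certifying cut of size 4: {Depot→Port, Depot→Y3, HubB→Port, Jct1→Port}.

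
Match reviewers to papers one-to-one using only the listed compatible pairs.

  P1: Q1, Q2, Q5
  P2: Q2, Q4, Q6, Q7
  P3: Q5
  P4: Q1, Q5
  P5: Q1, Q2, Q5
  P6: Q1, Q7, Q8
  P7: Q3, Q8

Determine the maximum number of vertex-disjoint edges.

Unit-capacity flow: source→left, listed edges, right→sink; max matching = max flow.
Augmenting path P1→Q1 (+1); matched 1.
Augmenting path P2→Q2 (+1); matched 2.
Augmenting path P3→Q5 (+1); matched 3.
Augmenting path P6→Q7 (+1); matched 4.
Augmenting path P7→Q3 (+1); matched 5.
Augmenting path P5→Q2→P2→Q4 (+1); matched 6.
No augmenting path remains; maximum matching = 6.
König certificate: {P2, P6, P7, Q1, Q2, Q5} is a vertex cover of size 6 (every listed pair touches it), so no matching can be larger.

6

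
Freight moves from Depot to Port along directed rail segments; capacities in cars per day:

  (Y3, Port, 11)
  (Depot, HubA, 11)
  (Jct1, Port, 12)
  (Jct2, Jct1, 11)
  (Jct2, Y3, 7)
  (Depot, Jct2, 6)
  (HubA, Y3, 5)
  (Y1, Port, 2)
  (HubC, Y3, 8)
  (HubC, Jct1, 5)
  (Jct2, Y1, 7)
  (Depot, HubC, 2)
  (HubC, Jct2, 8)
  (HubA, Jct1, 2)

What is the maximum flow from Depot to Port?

15

Augment Depot→Jct2→Jct1→Port: bottleneck 6, flow now 6.
Augment Depot→HubA→Jct1→Port: bottleneck 2, flow now 8.
Augment Depot→HubA→Y3→Port: bottleneck 5, flow now 13.
Augment Depot→HubC→Jct1→Port: bottleneck 2, flow now 15.
No augmenting path remains; maximum flow = 15.
In the residual graph, reachable from Depot: {Depot, HubA}.
Min-cut edges: Depot→Jct2 (6), Depot→HubC (2), HubA→Jct1 (2), HubA→Y3 (5); capacity 6 + 2 + 2 + 5 = 15.
This cut is saturated, so no flow can exceed 15.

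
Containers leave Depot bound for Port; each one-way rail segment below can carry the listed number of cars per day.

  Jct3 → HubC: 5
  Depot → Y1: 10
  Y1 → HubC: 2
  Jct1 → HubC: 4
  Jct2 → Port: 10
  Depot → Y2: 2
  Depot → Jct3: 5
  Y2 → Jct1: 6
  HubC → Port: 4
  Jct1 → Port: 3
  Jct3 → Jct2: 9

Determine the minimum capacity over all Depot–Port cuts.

9

Augment Depot→Y1→HubC→Port: bottleneck 2, flow now 2.
Augment Depot→Jct3→HubC→Port: bottleneck 2, flow now 4.
Augment Depot→Jct3→Jct2→Port: bottleneck 3, flow now 7.
Augment Depot→Y2→Jct1→Port: bottleneck 2, flow now 9.
No augmenting path remains; maximum flow = 9.
By max-flow min-cut, the minimum cut capacity equals the max flow.
In the residual graph, reachable from Depot: {Depot, Y1}.
Min-cut edges: Depot→Jct3 (5), Depot→Y2 (2), Y1→HubC (2); capacity 5 + 2 + 2 = 9.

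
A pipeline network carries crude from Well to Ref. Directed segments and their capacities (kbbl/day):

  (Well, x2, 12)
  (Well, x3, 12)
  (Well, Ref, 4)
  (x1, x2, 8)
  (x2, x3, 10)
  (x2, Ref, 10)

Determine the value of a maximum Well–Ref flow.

14

Augment Well→Ref: bottleneck 4, flow now 4.
Augment Well→x2→Ref: bottleneck 10, flow now 14.
No augmenting path remains; maximum flow = 14.
In the residual graph, reachable from Well: {Well, x2, x3}.
Min-cut edges: Well→Ref (4), x2→Ref (10); capacity 4 + 10 = 14.
This cut is saturated, so no flow can exceed 14.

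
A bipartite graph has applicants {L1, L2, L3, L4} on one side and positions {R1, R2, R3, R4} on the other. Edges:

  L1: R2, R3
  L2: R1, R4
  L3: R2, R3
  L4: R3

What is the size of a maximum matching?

Unit-capacity flow: source→left, listed edges, right→sink; max matching = max flow.
Augmenting path L1→R2 (+1); matched 1.
Augmenting path L2→R1 (+1); matched 2.
Augmenting path L3→R3 (+1); matched 3.
No augmenting path remains; maximum matching = 3.
König certificate: {L2, R2, R3} is a vertex cover of size 3 (every listed pair touches it), so no matching can be larger.

3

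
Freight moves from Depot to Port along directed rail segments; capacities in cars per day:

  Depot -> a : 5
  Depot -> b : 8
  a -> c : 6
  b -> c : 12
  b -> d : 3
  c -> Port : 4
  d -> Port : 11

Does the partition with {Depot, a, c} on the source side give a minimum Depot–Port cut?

Given cut capacity: 8 + 4 = 12.
Augment Depot→a→c→Port: bottleneck 4, flow now 4.
Augment Depot→b→d→Port: bottleneck 3, flow now 7.
No augmenting path remains; maximum flow = 7.
In the residual graph, reachable from Depot: {Depot, a, b, c}.
Min-cut edges: b→d (3), c→Port (4); capacity 3 + 4 = 7.
Cut capacity 12 exceeds the max flow 7, so it is not minimum.

No — its capacity is 12, but the minimum cut has capacity 7.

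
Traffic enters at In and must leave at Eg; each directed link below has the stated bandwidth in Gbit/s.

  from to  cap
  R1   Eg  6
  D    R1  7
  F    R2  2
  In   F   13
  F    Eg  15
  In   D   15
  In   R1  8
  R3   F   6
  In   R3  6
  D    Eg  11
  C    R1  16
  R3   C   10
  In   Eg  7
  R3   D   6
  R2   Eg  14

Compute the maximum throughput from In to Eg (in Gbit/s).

Augment In→Eg: bottleneck 7, flow now 7.
Augment In→F→Eg: bottleneck 13, flow now 20.
Augment In→D→Eg: bottleneck 11, flow now 31.
Augment In→R1→Eg: bottleneck 6, flow now 37.
Augment In→R3→F→Eg: bottleneck 2, flow now 39.
Augment In→R3→F→R2→Eg: bottleneck 2, flow now 41.
No augmenting path remains; maximum flow = 41.
In the residual graph, reachable from In: {In, R3, F, C, D, R1}.
Min-cut edges: In→Eg (7), F→R2 (2), F→Eg (15), D→Eg (11), R1→Eg (6); capacity 7 + 2 + 15 + 11 + 6 = 41.
This cut is saturated, so no flow can exceed 41.

41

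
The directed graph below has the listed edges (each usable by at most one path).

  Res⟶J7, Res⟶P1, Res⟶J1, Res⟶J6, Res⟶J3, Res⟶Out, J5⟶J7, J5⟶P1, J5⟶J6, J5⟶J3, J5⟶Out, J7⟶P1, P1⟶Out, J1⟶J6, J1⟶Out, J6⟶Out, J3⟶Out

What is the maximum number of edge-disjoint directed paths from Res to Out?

5

Assign every edge capacity 1; by Menger, the answer equals the max flow.
Path Res→Out (+1); total 1.
Path Res→P1→Out (+1); total 2.
Path Res→J1→Out (+1); total 3.
Path Res→J6→Out (+1); total 4.
Path Res→J3→Out (+1); total 5.
No residual Res→Out path; max flow = 5.
Certifying cut of size 5: {P1→Out, Res→J1, Res→J3, Res→J6, Res→Out}.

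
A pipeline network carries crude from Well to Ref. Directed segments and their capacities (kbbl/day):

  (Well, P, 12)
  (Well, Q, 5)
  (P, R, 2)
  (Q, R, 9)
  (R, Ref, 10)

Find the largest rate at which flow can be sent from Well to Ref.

Augment Well→P→R→Ref: bottleneck 2, flow now 2.
Augment Well→Q→R→Ref: bottleneck 5, flow now 7.
No augmenting path remains; maximum flow = 7.
In the residual graph, reachable from Well: {Well, P}.
Min-cut edges: Well→Q (5), P→R (2); capacity 5 + 2 = 7.
This cut is saturated, so no flow can exceed 7.

7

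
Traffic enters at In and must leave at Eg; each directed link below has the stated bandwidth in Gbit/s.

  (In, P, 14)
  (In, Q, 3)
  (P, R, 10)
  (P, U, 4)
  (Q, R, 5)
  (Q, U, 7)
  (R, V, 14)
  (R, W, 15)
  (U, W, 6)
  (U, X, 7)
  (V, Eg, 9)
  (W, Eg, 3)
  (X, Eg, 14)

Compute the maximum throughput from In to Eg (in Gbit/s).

Augment In→P→R→V→Eg: bottleneck 9, flow now 9.
Augment In→P→R→W→Eg: bottleneck 1, flow now 10.
Augment In→P→U→W→Eg: bottleneck 2, flow now 12.
Augment In→P→U→X→Eg: bottleneck 2, flow now 14.
Augment In→Q→U→X→Eg: bottleneck 3, flow now 17.
No augmenting path remains; maximum flow = 17.
In the residual graph, reachable from In: {In}.
Min-cut edges: In→P (14), In→Q (3); capacity 14 + 3 = 17.
This cut is saturated, so no flow can exceed 17.

17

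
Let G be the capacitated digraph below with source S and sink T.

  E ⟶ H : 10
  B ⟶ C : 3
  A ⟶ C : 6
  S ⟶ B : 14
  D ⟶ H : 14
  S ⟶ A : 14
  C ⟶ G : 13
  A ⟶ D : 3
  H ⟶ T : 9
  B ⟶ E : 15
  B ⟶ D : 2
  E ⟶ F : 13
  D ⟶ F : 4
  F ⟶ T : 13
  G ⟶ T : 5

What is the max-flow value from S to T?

Augment S→A→C→G→T: bottleneck 5, flow now 5.
Augment S→A→D→F→T: bottleneck 3, flow now 8.
Augment S→B→D→F→T: bottleneck 1, flow now 9.
Augment S→B→D→H→T: bottleneck 1, flow now 10.
Augment S→B→E→F→T: bottleneck 9, flow now 19.
Augment S→B→E→H→T: bottleneck 3, flow now 22.
No augmenting path remains; maximum flow = 22.
In the residual graph, reachable from S: {S, A, C, G}.
Min-cut edges: S→B (14), A→D (3), G→T (5); capacity 14 + 3 + 5 = 22.
This cut is saturated, so no flow can exceed 22.

22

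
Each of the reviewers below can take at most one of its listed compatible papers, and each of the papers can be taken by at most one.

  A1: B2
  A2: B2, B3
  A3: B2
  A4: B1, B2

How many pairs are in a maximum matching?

Unit-capacity flow: source→left, listed edges, right→sink; max matching = max flow.
Augmenting path A1→B2 (+1); matched 1.
Augmenting path A2→B3 (+1); matched 2.
Augmenting path A4→B1 (+1); matched 3.
No augmenting path remains; maximum matching = 3.
König certificate: {A2, A4, B2} is a vertex cover of size 3 (every listed pair touches it), so no matching can be larger.

3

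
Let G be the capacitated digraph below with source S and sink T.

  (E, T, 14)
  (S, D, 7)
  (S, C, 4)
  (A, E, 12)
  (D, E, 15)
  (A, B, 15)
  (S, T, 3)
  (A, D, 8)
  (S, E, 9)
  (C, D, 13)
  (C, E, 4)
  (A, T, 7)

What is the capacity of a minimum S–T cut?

17

Augment S→T: bottleneck 3, flow now 3.
Augment S→E→T: bottleneck 9, flow now 12.
Augment S→C→E→T: bottleneck 4, flow now 16.
Augment S→D→E→T: bottleneck 1, flow now 17.
No augmenting path remains; maximum flow = 17.
By max-flow min-cut, the minimum cut capacity equals the max flow.
In the residual graph, reachable from S: {S, C, D, E}.
Min-cut edges: S→T (3), E→T (14); capacity 3 + 14 = 17.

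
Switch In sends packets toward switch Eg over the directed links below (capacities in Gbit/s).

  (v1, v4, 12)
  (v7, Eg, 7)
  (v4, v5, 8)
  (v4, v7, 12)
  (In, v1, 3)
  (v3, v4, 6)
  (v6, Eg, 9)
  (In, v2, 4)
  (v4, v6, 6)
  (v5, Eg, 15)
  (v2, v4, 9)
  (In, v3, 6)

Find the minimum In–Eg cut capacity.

13

Augment In→v1→v4→v5→Eg: bottleneck 3, flow now 3.
Augment In→v2→v4→v5→Eg: bottleneck 4, flow now 7.
Augment In→v3→v4→v5→Eg: bottleneck 1, flow now 8.
Augment In→v3→v4→v6→Eg: bottleneck 5, flow now 13.
No augmenting path remains; maximum flow = 13.
By max-flow min-cut, the minimum cut capacity equals the max flow.
In the residual graph, reachable from In: {In}.
Min-cut edges: In→v1 (3), In→v2 (4), In→v3 (6); capacity 3 + 4 + 6 = 13.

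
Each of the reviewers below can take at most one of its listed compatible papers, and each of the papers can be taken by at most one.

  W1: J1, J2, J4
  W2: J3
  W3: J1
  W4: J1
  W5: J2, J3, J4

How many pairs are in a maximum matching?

Unit-capacity flow: source→left, listed edges, right→sink; max matching = max flow.
Augmenting path W1→J1 (+1); matched 1.
Augmenting path W2→J3 (+1); matched 2.
Augmenting path W5→J2 (+1); matched 3.
Augmenting path W3→J1→W1→J4 (+1); matched 4.
No augmenting path remains; maximum matching = 4.
König certificate: {W1, W2, W5, J1} is a vertex cover of size 4 (every listed pair touches it), so no matching can be larger.

4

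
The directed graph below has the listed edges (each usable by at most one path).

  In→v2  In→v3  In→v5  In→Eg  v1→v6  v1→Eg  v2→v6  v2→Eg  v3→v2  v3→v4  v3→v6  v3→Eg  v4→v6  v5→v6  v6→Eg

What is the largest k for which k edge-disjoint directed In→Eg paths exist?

4

Assign every edge capacity 1; by Menger, the answer equals the max flow.
Path In→Eg (+1); total 1.
Path In→v2→Eg (+1); total 2.
Path In→v3→Eg (+1); total 3.
Path In→v5→v6→Eg (+1); total 4.
No residual In→Eg path; max flow = 4.
Certifying cut of size 4: {In→Eg, In→v2, In→v3, In→v5}.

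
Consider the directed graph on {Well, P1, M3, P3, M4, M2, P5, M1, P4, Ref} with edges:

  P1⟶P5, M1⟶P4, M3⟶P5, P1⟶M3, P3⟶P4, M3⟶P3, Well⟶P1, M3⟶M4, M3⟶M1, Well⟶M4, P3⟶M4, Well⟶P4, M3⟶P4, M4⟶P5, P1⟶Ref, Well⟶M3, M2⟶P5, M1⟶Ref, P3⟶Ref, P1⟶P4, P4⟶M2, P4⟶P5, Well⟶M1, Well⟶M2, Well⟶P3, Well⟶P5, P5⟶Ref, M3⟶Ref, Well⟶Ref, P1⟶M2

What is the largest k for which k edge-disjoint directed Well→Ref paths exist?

6

Assign every edge capacity 1; by Menger, the answer equals the max flow.
Path Well→Ref (+1); total 1.
Path Well→P1→Ref (+1); total 2.
Path Well→M3→Ref (+1); total 3.
Path Well→P3→Ref (+1); total 4.
Path Well→P5→Ref (+1); total 5.
Path Well→M1→Ref (+1); total 6.
No residual Well→Ref path; max flow = 6.
Certifying cut of size 6: {P5→Ref, Well→M1, Well→M3, Well→P1, Well→P3, Well→Ref}.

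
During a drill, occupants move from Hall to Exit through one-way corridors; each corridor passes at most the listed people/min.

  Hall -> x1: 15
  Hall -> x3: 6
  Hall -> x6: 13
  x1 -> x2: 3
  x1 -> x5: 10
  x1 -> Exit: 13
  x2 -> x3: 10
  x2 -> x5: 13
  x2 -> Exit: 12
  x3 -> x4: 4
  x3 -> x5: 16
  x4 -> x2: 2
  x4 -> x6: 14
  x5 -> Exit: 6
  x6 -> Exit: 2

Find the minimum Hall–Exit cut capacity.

23

Augment Hall→x1→Exit: bottleneck 13, flow now 13.
Augment Hall→x6→Exit: bottleneck 2, flow now 15.
Augment Hall→x1→x2→Exit: bottleneck 2, flow now 17.
Augment Hall→x3→x5→Exit: bottleneck 6, flow now 23.
No augmenting path remains; maximum flow = 23.
By max-flow min-cut, the minimum cut capacity equals the max flow.
In the residual graph, reachable from Hall: {Hall, x6}.
Min-cut edges: Hall→x1 (15), Hall→x3 (6), x6→Exit (2); capacity 15 + 6 + 2 = 23.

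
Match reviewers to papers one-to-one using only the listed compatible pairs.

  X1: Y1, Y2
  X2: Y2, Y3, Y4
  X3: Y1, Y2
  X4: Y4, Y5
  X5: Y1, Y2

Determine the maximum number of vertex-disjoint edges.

4

Unit-capacity flow: source→left, listed edges, right→sink; max matching = max flow.
Augmenting path X1→Y1 (+1); matched 1.
Augmenting path X2→Y2 (+1); matched 2.
Augmenting path X4→Y4 (+1); matched 3.
Augmenting path X3→Y2→X2→Y3 (+1); matched 4.
No augmenting path remains; maximum matching = 4.
König certificate: {X2, X4, Y1, Y2} is a vertex cover of size 4 (every listed pair touches it), so no matching can be larger.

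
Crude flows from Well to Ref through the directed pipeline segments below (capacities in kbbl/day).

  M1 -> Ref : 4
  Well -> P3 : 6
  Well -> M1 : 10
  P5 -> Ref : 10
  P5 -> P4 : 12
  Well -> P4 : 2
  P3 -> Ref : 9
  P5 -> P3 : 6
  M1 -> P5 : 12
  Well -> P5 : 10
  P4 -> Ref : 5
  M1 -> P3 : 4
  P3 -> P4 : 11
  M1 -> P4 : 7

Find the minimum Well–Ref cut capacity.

Augment Well→M1→Ref: bottleneck 4, flow now 4.
Augment Well→P5→Ref: bottleneck 10, flow now 14.
Augment Well→P3→Ref: bottleneck 6, flow now 20.
Augment Well→P4→Ref: bottleneck 2, flow now 22.
Augment Well→M1→P3→Ref: bottleneck 3, flow now 25.
Augment Well→M1→P4→Ref: bottleneck 3, flow now 28.
No augmenting path remains; maximum flow = 28.
By max-flow min-cut, the minimum cut capacity equals the max flow.
In the residual graph, reachable from Well: {Well}.
Min-cut edges: Well→M1 (10), Well→P5 (10), Well→P3 (6), Well→P4 (2); capacity 10 + 10 + 6 + 2 = 28.

28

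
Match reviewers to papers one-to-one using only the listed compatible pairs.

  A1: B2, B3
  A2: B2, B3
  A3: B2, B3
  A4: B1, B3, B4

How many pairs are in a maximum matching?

3

Unit-capacity flow: source→left, listed edges, right→sink; max matching = max flow.
Augmenting path A1→B2 (+1); matched 1.
Augmenting path A2→B3 (+1); matched 2.
Augmenting path A4→B1 (+1); matched 3.
No augmenting path remains; maximum matching = 3.
König certificate: {A4, B2, B3} is a vertex cover of size 3 (every listed pair touches it), so no matching can be larger.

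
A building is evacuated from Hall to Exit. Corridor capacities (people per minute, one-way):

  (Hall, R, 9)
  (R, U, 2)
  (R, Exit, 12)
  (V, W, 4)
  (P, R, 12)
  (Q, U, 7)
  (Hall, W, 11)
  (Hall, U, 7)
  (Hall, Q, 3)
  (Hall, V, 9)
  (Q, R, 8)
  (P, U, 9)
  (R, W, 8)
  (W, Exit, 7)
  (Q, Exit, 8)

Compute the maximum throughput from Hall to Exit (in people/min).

19

Augment Hall→Q→Exit: bottleneck 3, flow now 3.
Augment Hall→R→Exit: bottleneck 9, flow now 12.
Augment Hall→W→Exit: bottleneck 7, flow now 19.
No augmenting path remains; maximum flow = 19.
In the residual graph, reachable from Hall: {Hall, U, V, W}.
Min-cut edges: Hall→Q (3), Hall→R (9), W→Exit (7); capacity 3 + 9 + 7 = 19.
This cut is saturated, so no flow can exceed 19.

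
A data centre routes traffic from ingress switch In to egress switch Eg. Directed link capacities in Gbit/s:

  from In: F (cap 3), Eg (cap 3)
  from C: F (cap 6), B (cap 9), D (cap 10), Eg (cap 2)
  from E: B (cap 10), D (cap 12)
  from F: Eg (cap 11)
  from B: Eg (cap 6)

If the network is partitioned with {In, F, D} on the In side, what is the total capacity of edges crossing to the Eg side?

14

Edges leaving {In, F, D}: In→Eg (3), F→Eg (11).
Cut capacity = 3 + 11 = 14.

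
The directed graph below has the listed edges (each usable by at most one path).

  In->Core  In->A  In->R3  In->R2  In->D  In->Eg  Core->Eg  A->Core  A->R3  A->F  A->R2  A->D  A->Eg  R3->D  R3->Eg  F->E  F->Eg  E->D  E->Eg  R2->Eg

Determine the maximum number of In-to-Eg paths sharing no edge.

Assign every edge capacity 1; by Menger, the answer equals the max flow.
Path In→Eg (+1); total 1.
Path In→Core→Eg (+1); total 2.
Path In→A→Eg (+1); total 3.
Path In→R3→Eg (+1); total 4.
Path In→R2→Eg (+1); total 5.
No residual In→Eg path; max flow = 5.
Certifying cut of size 5: {In→A, In→Core, In→Eg, In→R2, In→R3}.

5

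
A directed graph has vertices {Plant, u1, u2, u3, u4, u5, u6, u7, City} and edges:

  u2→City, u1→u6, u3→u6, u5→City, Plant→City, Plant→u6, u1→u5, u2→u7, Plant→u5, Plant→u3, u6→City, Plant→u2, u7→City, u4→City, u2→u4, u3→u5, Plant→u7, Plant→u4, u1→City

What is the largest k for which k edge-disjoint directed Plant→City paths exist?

6

Assign every edge capacity 1; by Menger, the answer equals the max flow.
Path Plant→City (+1); total 1.
Path Plant→u2→City (+1); total 2.
Path Plant→u4→City (+1); total 3.
Path Plant→u5→City (+1); total 4.
Path Plant→u6→City (+1); total 5.
Path Plant→u7→City (+1); total 6.
No residual Plant→City path; max flow = 6.
Certifying cut of size 6: {Plant→City, Plant→u2, Plant→u4, Plant→u7, u5→City, u6→City}.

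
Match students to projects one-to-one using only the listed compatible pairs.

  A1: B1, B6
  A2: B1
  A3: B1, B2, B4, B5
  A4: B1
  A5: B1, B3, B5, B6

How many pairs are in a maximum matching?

4

Unit-capacity flow: source→left, listed edges, right→sink; max matching = max flow.
Augmenting path A1→B1 (+1); matched 1.
Augmenting path A3→B2 (+1); matched 2.
Augmenting path A5→B3 (+1); matched 3.
Augmenting path A2→B1→A1→B6 (+1); matched 4.
No augmenting path remains; maximum matching = 4.
König certificate: {A1, A3, A5, B1} is a vertex cover of size 4 (every listed pair touches it), so no matching can be larger.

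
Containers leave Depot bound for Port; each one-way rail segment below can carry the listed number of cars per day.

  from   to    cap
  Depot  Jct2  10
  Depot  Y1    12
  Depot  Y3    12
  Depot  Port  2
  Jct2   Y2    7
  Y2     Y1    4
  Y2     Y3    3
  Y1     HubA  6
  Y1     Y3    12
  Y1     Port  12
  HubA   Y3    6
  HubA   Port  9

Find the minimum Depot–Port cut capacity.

Augment Depot→Port: bottleneck 2, flow now 2.
Augment Depot→Y1→Port: bottleneck 12, flow now 14.
Augment Depot→Jct2→Y2→Y1→HubA→Port: bottleneck 4, flow now 18.
No augmenting path remains; maximum flow = 18.
By max-flow min-cut, the minimum cut capacity equals the max flow.
In the residual graph, reachable from Depot: {Depot, Jct2, Y2, Y3}.
Min-cut edges: Depot→Y1 (12), Depot→Port (2), Y2→Y1 (4); capacity 12 + 2 + 4 = 18.

18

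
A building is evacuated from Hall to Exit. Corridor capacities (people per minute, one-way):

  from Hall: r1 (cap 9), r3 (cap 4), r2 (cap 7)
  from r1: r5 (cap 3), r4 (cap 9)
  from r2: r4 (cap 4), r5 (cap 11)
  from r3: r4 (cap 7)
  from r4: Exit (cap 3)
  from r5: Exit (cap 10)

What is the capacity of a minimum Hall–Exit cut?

Augment Hall→r1→r4→Exit: bottleneck 3, flow now 3.
Augment Hall→r1→r5→Exit: bottleneck 3, flow now 6.
Augment Hall→r2→r5→Exit: bottleneck 7, flow now 13.
No augmenting path remains; maximum flow = 13.
By max-flow min-cut, the minimum cut capacity equals the max flow.
In the residual graph, reachable from Hall: {Hall, r1, r3, r4}.
Min-cut edges: Hall→r2 (7), r1→r5 (3), r4→Exit (3); capacity 7 + 3 + 3 = 13.

13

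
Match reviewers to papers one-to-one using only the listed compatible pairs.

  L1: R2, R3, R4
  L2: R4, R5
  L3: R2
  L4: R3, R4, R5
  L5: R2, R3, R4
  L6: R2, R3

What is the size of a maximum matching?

Unit-capacity flow: source→left, listed edges, right→sink; max matching = max flow.
Augmenting path L1→R2 (+1); matched 1.
Augmenting path L2→R4 (+1); matched 2.
Augmenting path L4→R3 (+1); matched 3.
Augmenting path L5→R3→L4→R5 (+1); matched 4.
No augmenting path remains; maximum matching = 4.
König certificate: {R2, R3, R4, R5} is a vertex cover of size 4 (every listed pair touches it), so no matching can be larger.

4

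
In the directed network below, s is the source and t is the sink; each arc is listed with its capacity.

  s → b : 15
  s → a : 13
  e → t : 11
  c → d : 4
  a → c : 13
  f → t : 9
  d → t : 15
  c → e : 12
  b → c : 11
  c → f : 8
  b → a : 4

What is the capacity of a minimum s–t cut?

Augment s→a→c→d→t: bottleneck 4, flow now 4.
Augment s→a→c→e→t: bottleneck 9, flow now 13.
Augment s→b→c→e→t: bottleneck 2, flow now 15.
Augment s→b→c→f→t: bottleneck 8, flow now 23.
No augmenting path remains; maximum flow = 23.
By max-flow min-cut, the minimum cut capacity equals the max flow.
In the residual graph, reachable from s: {s, a, b, c, e}.
Min-cut edges: c→d (4), c→f (8), e→t (11); capacity 4 + 8 + 11 = 23.

23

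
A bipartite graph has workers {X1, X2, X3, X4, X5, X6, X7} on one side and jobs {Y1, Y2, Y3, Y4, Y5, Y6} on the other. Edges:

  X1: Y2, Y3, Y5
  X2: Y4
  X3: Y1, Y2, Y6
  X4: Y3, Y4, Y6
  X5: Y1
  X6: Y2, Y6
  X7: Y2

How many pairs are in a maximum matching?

Unit-capacity flow: source→left, listed edges, right→sink; max matching = max flow.
Augmenting path X1→Y2 (+1); matched 1.
Augmenting path X2→Y4 (+1); matched 2.
Augmenting path X3→Y1 (+1); matched 3.
Augmenting path X4→Y3 (+1); matched 4.
Augmenting path X6→Y6 (+1); matched 5.
Augmenting path X7→Y2→X1→Y5 (+1); matched 6.
No augmenting path remains; maximum matching = 6.
König certificate: {X1, X2, X4, Y1, Y2, Y6} is a vertex cover of size 6 (every listed pair touches it), so no matching can be larger.

6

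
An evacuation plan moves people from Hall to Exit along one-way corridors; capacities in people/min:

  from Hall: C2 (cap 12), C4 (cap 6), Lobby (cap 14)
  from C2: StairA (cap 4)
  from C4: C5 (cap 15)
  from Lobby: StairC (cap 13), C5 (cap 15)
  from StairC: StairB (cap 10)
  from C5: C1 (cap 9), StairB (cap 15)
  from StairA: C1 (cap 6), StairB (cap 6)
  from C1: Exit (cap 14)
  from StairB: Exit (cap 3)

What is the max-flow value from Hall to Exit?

Augment Hall→C2→StairA→C1→Exit: bottleneck 4, flow now 4.
Augment Hall→C4→C5→C1→Exit: bottleneck 6, flow now 10.
Augment Hall→Lobby→StairC→StairB→Exit: bottleneck 3, flow now 13.
Augment Hall→Lobby→C5→C1→Exit: bottleneck 3, flow now 16.
No augmenting path remains; maximum flow = 16.
In the residual graph, reachable from Hall: {Hall, C2, C4, Lobby, StairC, C5, StairB}.
Min-cut edges: C2→StairA (4), C5→C1 (9), StairB→Exit (3); capacity 4 + 9 + 3 = 16.
This cut is saturated, so no flow can exceed 16.

16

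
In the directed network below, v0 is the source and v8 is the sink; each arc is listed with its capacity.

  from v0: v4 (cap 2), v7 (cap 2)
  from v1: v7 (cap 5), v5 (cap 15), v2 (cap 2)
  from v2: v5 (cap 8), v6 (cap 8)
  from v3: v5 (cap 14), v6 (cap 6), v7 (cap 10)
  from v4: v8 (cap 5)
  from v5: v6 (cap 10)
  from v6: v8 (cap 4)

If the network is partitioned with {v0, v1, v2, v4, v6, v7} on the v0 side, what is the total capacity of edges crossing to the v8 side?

32

Edges leaving {v0, v1, v2, v4, v6, v7}: v1→v5 (15), v2→v5 (8), v4→v8 (5), v6→v8 (4).
Cut capacity = 15 + 8 + 5 + 4 = 32.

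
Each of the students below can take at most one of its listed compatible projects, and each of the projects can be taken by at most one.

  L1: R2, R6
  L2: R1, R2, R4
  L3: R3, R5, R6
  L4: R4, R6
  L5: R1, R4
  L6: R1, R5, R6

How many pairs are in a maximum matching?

6

Unit-capacity flow: source→left, listed edges, right→sink; max matching = max flow.
Augmenting path L1→R2 (+1); matched 1.
Augmenting path L2→R1 (+1); matched 2.
Augmenting path L3→R3 (+1); matched 3.
Augmenting path L4→R4 (+1); matched 4.
Augmenting path L6→R5 (+1); matched 5.
Augmenting path L5→R4→L4→R6 (+1); matched 6.
No augmenting path remains; maximum matching = 6.
König certificate: {L1, L2, L3, L4, L5, L6} is a vertex cover of size 6 (every listed pair touches it), so no matching can be larger.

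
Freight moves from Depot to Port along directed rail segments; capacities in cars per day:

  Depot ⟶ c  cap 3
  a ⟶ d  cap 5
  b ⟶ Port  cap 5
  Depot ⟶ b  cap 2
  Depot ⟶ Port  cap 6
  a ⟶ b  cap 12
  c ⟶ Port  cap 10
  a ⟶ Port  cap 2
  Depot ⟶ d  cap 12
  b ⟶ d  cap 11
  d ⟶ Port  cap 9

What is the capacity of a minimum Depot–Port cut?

20

Augment Depot→Port: bottleneck 6, flow now 6.
Augment Depot→b→Port: bottleneck 2, flow now 8.
Augment Depot→c→Port: bottleneck 3, flow now 11.
Augment Depot→d→Port: bottleneck 9, flow now 20.
No augmenting path remains; maximum flow = 20.
By max-flow min-cut, the minimum cut capacity equals the max flow.
In the residual graph, reachable from Depot: {Depot, d}.
Min-cut edges: Depot→b (2), Depot→c (3), Depot→Port (6), d→Port (9); capacity 2 + 3 + 6 + 9 = 20.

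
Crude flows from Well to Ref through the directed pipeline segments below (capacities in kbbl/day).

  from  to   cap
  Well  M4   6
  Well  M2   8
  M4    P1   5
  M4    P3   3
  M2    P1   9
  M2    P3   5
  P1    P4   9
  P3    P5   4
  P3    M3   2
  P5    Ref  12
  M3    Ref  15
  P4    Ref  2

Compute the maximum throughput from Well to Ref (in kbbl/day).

Augment Well→M4→P1→P4→Ref: bottleneck 2, flow now 2.
Augment Well→M4→P3→P5→Ref: bottleneck 3, flow now 5.
Augment Well→M2→P3→P5→Ref: bottleneck 1, flow now 6.
Augment Well→M2→P3→M3→Ref: bottleneck 2, flow now 8.
No augmenting path remains; maximum flow = 8.
In the residual graph, reachable from Well: {Well, M4, M2, P1, P3, P4}.
Min-cut edges: P3→P5 (4), P3→M3 (2), P4→Ref (2); capacity 4 + 2 + 2 = 8.
This cut is saturated, so no flow can exceed 8.

8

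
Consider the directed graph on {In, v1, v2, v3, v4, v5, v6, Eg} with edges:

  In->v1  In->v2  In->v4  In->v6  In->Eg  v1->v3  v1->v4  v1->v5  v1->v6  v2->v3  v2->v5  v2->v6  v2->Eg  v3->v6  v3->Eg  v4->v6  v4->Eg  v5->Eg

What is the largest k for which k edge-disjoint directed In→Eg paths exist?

4

Assign every edge capacity 1; by Menger, the answer equals the max flow.
Path In→Eg (+1); total 1.
Path In→v2→Eg (+1); total 2.
Path In→v4→Eg (+1); total 3.
Path In→v1→v3→Eg (+1); total 4.
No residual In→Eg path; max flow = 4.
Certifying cut of size 4: {In→Eg, In→v1, In→v2, In→v4}.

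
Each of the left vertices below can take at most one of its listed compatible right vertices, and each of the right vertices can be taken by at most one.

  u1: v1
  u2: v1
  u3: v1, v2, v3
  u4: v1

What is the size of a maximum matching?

Unit-capacity flow: source→left, listed edges, right→sink; max matching = max flow.
Augmenting path u1→v1 (+1); matched 1.
Augmenting path u3→v2 (+1); matched 2.
No augmenting path remains; maximum matching = 2.
König certificate: {u3, v1} is a vertex cover of size 2 (every listed pair touches it), so no matching can be larger.

2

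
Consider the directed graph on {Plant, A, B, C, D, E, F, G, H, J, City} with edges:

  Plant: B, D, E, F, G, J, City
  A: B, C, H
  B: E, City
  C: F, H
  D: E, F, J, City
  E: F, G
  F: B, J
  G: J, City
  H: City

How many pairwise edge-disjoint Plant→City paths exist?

4

Assign every edge capacity 1; by Menger, the answer equals the max flow.
Path Plant→City (+1); total 1.
Path Plant→B→City (+1); total 2.
Path Plant→D→City (+1); total 3.
Path Plant→G→City (+1); total 4.
No residual Plant→City path; max flow = 4.
Certifying cut of size 4: {B→City, G→City, Plant→City, Plant→D}.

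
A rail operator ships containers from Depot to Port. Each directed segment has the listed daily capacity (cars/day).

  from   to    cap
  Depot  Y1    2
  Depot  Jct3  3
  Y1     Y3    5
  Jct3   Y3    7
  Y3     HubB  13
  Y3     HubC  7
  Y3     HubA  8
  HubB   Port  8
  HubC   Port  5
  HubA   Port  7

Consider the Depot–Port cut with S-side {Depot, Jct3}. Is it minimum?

No — its capacity is 9, but the minimum cut has capacity 5.

Given cut capacity: 2 + 7 = 9.
Augment Depot→Y1→Y3→HubB→Port: bottleneck 2, flow now 2.
Augment Depot→Jct3→Y3→HubB→Port: bottleneck 3, flow now 5.
No augmenting path remains; maximum flow = 5.
In the residual graph, reachable from Depot: {Depot}.
Min-cut edges: Depot→Y1 (2), Depot→Jct3 (3); capacity 2 + 3 = 5.
Cut capacity 9 exceeds the max flow 5, so it is not minimum.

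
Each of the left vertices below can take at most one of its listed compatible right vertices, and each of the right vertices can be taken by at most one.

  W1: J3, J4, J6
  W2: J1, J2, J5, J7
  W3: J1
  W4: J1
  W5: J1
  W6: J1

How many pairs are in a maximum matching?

Unit-capacity flow: source→left, listed edges, right→sink; max matching = max flow.
Augmenting path W1→J3 (+1); matched 1.
Augmenting path W2→J1 (+1); matched 2.
Augmenting path W3→J1→W2→J2 (+1); matched 3.
No augmenting path remains; maximum matching = 3.
König certificate: {W1, W2, J1} is a vertex cover of size 3 (every listed pair touches it), so no matching can be larger.

3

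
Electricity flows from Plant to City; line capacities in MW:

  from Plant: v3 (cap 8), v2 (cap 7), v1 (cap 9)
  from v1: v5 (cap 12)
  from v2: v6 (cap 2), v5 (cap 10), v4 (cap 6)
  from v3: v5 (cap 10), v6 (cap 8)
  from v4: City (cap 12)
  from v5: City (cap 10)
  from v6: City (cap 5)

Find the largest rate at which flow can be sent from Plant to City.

21

Augment Plant→v1→v5→City: bottleneck 9, flow now 9.
Augment Plant→v2→v4→City: bottleneck 6, flow now 15.
Augment Plant→v2→v5→City: bottleneck 1, flow now 16.
Augment Plant→v3→v6→City: bottleneck 5, flow now 21.
No augmenting path remains; maximum flow = 21.
In the residual graph, reachable from Plant: {Plant, v1, v2, v3, v5, v6}.
Min-cut edges: v2→v4 (6), v5→City (10), v6→City (5); capacity 6 + 10 + 5 = 21.
This cut is saturated, so no flow can exceed 21.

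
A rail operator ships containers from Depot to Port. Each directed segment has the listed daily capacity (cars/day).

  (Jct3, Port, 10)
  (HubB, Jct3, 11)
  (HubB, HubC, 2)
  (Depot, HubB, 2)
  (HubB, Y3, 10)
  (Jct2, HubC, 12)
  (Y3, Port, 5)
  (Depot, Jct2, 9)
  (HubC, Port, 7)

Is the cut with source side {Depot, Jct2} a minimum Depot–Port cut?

No — its capacity is 14, but the minimum cut has capacity 9.

Given cut capacity: 2 + 12 = 14.
Augment Depot→Jct2→HubC→Port: bottleneck 7, flow now 7.
Augment Depot→HubB→Y3→Port: bottleneck 2, flow now 9.
No augmenting path remains; maximum flow = 9.
In the residual graph, reachable from Depot: {Depot, Jct2, HubC}.
Min-cut edges: Depot→HubB (2), HubC→Port (7); capacity 2 + 7 = 9.
Cut capacity 14 exceeds the max flow 9, so it is not minimum.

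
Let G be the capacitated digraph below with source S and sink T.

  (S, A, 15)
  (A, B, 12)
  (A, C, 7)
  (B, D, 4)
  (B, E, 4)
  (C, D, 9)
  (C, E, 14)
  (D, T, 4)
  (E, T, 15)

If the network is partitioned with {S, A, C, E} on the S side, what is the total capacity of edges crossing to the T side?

36

Edges leaving {S, A, C, E}: A→B (12), C→D (9), E→T (15).
Cut capacity = 12 + 9 + 15 = 36.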